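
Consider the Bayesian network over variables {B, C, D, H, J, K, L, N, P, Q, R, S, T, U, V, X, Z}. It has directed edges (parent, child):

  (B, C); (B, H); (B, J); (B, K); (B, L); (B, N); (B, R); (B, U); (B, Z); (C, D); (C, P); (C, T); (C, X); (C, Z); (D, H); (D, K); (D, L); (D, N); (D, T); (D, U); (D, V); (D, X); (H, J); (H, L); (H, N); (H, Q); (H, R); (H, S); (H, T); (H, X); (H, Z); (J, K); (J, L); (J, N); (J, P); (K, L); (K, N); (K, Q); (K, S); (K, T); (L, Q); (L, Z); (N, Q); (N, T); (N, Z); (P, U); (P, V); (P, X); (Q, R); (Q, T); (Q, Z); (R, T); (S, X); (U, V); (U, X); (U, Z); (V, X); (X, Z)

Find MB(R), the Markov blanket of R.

A node's Markov blanket = Pa ∪ Ch ∪ (parents of Ch other than the node itself).
Parents of R: B, H, Q.
R's children: T.
Parents of each child, excluding R:
  T's other parents are C, D, H, K, N, Q.
MB(R) = {B, C, D, H, K, N, Q, T}.

{B, C, D, H, K, N, Q, T}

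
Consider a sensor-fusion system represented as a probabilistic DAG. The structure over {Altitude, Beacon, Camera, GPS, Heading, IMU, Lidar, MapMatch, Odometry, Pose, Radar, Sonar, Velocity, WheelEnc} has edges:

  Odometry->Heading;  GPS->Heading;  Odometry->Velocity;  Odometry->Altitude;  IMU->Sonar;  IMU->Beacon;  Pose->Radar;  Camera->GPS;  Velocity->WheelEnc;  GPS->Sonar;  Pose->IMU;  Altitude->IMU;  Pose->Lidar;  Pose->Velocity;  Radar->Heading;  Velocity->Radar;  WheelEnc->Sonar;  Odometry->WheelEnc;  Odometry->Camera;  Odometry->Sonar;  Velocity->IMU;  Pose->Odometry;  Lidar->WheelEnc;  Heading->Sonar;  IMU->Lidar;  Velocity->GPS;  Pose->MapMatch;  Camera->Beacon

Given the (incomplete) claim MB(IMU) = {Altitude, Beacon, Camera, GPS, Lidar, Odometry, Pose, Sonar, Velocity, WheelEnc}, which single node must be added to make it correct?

Heading

IMU's parents: Altitude, Pose, Velocity.
IMU's children: Beacon, Lidar, Sonar.
For each child, the remaining parents (spouses of IMU):
  Beacon's other parent is Camera.
  Lidar also has parent Pose.
  Sonar's other parents are GPS, Heading, Odometry, WheelEnc.
MB(IMU) = {Altitude, Beacon, Camera, GPS, Heading, Lidar, Odometry, Pose, Sonar, Velocity, WheelEnc}.
Comparing with the claimed set, Heading is missing.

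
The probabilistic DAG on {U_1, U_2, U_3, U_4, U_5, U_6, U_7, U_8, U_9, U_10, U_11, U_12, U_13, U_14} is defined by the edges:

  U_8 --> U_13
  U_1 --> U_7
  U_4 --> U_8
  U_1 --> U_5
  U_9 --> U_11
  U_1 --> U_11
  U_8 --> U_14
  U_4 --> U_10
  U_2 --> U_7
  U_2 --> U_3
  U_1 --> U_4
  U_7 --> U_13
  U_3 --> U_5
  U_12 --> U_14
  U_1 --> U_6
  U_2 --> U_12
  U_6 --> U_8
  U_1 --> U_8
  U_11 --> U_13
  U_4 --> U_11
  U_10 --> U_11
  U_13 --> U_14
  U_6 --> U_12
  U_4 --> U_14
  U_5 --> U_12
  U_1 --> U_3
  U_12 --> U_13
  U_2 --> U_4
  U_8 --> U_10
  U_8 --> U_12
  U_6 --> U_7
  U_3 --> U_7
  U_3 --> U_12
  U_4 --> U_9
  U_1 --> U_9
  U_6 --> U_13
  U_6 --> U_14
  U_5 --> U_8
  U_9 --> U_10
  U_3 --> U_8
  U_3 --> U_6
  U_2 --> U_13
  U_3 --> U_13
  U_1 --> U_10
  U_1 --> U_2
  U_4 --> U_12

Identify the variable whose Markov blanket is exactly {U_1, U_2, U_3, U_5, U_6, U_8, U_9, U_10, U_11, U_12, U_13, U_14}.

U_4

The target node must have every member of {U_1, U_2, U_3, U_5, U_6, U_8, U_9, U_10, U_11, U_12, U_13, U_14} as a parent, child, or co-parent, and no others.
Parents of U_4: U_1, U_2; children: U_8, U_9, U_10, U_11, U_12, U_14; co-parents: U_1, U_2, U_3, U_5, U_6, U_8, U_9, U_10, U_12, U_13.
These exactly cover the given set, so the node is U_4.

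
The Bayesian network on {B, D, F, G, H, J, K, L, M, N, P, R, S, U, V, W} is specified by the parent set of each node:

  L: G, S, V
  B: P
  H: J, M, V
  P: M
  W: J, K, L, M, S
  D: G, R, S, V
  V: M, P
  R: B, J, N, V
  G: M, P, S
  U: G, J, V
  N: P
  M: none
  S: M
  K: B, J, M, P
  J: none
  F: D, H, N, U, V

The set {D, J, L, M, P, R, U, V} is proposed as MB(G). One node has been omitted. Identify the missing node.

G has parents M, P, S.
G's children: D, L, U.
Other parents of G's children:
  U: J, V
  L: S, V
  D: R, S, V
MB(G) = {D, J, L, M, P, R, S, U, V}.
Comparing with the claimed set, S is missing.

S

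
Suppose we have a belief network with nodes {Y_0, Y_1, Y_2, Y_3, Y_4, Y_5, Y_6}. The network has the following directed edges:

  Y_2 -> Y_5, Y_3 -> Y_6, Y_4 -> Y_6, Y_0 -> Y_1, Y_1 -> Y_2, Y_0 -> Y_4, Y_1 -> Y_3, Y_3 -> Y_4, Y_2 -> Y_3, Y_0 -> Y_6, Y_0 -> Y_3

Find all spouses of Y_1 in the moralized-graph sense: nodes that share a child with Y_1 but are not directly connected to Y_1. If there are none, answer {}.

{}

Children of Y_1: Y_2, Y_3.
  Y_2: —
  Y_3: Y_0, Y_2
Excluding nodes already adjacent to Y_1 (Y_0, Y_2, Y_3), the co-parent-only contribution is {}.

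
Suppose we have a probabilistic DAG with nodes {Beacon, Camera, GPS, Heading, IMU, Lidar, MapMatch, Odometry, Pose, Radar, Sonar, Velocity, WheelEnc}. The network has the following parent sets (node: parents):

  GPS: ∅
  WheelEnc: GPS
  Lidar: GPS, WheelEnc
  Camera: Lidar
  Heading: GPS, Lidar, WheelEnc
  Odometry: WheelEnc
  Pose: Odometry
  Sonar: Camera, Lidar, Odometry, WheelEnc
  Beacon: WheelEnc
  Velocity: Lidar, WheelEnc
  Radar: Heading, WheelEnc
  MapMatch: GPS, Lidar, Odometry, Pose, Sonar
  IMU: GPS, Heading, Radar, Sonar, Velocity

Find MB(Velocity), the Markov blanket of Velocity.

Parents of Velocity: Lidar, WheelEnc.
Children of Velocity: IMU.
Other parents of Velocity's children:
  parents(IMU) \ {Velocity} = {GPS, Heading, Radar, Sonar}.
MB(Velocity) = {GPS, Heading, IMU, Lidar, Radar, Sonar, WheelEnc}.

{GPS, Heading, IMU, Lidar, Radar, Sonar, WheelEnc}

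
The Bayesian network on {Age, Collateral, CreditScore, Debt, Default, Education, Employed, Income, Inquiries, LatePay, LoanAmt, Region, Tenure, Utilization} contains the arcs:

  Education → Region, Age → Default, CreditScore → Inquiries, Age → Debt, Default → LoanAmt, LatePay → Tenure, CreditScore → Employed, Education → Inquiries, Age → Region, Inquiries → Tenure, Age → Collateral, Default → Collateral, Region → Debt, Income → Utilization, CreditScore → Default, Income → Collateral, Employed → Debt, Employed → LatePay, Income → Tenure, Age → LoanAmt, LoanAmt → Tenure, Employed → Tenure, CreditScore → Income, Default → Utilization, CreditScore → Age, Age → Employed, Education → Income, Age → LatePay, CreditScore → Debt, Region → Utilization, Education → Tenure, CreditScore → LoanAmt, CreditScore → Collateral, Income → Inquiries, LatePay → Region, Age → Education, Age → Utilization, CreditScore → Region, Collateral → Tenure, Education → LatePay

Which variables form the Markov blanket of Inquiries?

Inquiries has child Tenure.
Pa(Inquiries) = {CreditScore, Education, Income}.
Other parents of Inquiries's children:
  Tenure: Collateral, Education, Employed, Income, LatePay, LoanAmt
Taking the union gives {Collateral, CreditScore, Education, Employed, Income, LatePay, LoanAmt, Tenure}.

{Collateral, CreditScore, Education, Employed, Income, LatePay, LoanAmt, Tenure}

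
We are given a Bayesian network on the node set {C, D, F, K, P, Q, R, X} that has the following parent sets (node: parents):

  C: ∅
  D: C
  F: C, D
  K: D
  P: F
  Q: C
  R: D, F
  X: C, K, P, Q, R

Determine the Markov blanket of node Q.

Recall MB(v) = parents ∪ children ∪ spouses, where spouses are the other parents of v's children.
Pa(Q) = {C}.
Q's children: X.
Other parents of Q's children:
  X's other parents are C, K, P, R.
Union: {C} ∪ {X} ∪ {C, K, P, R} = {C, K, P, R, X}.

{C, K, P, R, X}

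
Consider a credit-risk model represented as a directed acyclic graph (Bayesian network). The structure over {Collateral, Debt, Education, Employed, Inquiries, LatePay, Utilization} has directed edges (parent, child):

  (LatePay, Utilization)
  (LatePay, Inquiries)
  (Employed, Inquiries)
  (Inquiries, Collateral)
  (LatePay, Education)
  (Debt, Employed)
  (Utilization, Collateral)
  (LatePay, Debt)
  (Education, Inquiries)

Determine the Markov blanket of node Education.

{Employed, Inquiries, LatePay}

Pa(Education) = {LatePay}.
Children of Education: Inquiries.
Co-parents of Education (other parents of its children):
  parents(Inquiries) \ {Education} = {Employed, LatePay}.
So the Markov blanket of Education is {Employed, Inquiries, LatePay}.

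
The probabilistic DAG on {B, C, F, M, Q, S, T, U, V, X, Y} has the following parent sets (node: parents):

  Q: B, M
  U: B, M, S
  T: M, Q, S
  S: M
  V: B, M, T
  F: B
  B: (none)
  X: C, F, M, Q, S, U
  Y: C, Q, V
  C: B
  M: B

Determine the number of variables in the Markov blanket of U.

A node's Markov blanket = Pa ∪ Ch ∪ (parents of Ch other than the node itself).
Pa(U) = {B, M, S}.
Children of U: X.
Other parents of U's children:
  X: C, F, M, Q, S
MB(U) = {B, C, F, M, Q, S, X}, which has 7 nodes.

7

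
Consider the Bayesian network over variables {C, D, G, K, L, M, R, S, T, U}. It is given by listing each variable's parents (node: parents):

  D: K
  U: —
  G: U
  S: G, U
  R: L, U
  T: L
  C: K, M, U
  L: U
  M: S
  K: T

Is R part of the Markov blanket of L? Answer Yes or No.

Yes

R is a child of L.
So R ∈ MB(L).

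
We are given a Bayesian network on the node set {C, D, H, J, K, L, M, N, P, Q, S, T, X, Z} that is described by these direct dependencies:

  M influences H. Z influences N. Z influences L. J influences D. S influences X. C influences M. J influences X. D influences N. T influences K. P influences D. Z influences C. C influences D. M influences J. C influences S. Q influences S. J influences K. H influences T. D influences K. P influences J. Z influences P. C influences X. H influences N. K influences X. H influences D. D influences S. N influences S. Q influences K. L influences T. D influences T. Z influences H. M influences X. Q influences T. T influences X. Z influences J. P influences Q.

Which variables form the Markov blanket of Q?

{C, D, H, J, K, L, N, P, S, T}

Q has parent P.
Q's children: K, S, T.
Other parents of Q's children:
  T: D, H, L
  S: C, D, N
  K: D, J, T
MB(Q) = {C, D, H, J, K, L, N, P, S, T}.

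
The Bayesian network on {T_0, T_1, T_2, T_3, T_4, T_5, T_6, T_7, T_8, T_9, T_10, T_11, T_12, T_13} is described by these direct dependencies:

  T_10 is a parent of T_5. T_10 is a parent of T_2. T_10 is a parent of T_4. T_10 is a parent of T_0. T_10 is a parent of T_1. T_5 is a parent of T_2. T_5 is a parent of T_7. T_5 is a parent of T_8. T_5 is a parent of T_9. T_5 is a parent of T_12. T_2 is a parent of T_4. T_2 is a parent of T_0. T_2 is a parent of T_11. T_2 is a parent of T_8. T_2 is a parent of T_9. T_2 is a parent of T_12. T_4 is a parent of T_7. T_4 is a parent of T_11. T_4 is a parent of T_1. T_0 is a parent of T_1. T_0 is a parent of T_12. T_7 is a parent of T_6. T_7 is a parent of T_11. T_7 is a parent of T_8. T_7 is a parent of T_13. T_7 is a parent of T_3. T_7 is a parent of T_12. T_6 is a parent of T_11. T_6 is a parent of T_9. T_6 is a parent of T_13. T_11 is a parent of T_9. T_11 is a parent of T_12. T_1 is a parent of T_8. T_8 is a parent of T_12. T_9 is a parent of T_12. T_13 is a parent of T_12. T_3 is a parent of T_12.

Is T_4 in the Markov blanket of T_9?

T_9 has child T_12.
Pa(T_9) = {T_2, T_5, T_6, T_11}.
Parents of each child, excluding T_9:
  T_12: T_0, T_2, T_3, T_5, T_7, T_8, T_11, T_13
MB(T_9) = {T_0, T_2, T_3, T_5, T_6, T_7, T_8, T_11, T_12, T_13}; T_4 is not in this set.

No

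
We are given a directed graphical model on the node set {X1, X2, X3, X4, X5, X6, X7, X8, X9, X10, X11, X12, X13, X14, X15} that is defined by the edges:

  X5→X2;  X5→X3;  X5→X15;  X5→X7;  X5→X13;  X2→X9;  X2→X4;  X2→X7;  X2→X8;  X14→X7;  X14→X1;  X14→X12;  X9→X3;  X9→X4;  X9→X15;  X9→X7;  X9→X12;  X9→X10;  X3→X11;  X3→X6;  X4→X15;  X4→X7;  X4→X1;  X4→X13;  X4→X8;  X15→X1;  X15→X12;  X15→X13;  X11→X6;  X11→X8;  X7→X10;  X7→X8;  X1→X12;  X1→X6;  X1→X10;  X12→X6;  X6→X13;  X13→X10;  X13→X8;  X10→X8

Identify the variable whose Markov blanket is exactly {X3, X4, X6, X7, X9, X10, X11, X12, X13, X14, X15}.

X1

The target node must have every member of {X3, X4, X6, X7, X9, X10, X11, X12, X13, X14, X15} as a parent, child, or co-parent, and no others.
Parents of X1: X4, X14, X15; children: X6, X10, X12; co-parents: X3, X7, X9, X11, X12, X13, X14, X15.
These exactly cover the given set, so the node is X1.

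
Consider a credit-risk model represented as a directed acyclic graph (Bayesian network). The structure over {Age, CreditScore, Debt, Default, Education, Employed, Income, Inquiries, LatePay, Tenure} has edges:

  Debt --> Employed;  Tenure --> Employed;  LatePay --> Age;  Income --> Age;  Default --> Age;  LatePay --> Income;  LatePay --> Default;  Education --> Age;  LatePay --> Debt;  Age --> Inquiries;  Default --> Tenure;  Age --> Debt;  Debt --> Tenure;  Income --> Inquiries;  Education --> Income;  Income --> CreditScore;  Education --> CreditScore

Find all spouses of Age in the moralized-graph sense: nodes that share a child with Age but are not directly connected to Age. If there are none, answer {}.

Children of Age: Debt, Inquiries.
  Debt: LatePay
  Inquiries: Income
Excluding nodes already adjacent to Age (Debt, Default, Education, Income, Inquiries, LatePay), the co-parent-only contribution is {}.

{}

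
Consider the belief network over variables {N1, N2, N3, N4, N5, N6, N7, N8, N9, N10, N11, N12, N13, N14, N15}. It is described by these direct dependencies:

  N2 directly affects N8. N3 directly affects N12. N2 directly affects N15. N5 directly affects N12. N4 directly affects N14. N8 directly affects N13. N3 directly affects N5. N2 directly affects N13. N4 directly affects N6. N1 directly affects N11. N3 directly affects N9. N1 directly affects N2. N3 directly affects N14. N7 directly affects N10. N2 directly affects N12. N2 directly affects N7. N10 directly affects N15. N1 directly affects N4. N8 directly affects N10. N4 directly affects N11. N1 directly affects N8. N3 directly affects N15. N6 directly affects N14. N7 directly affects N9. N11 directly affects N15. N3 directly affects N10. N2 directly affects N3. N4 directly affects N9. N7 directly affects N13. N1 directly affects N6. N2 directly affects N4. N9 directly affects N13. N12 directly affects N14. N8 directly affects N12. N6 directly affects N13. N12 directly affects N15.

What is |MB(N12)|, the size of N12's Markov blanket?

10

A node's Markov blanket = Pa ∪ Ch ∪ (parents of Ch other than the node itself).
Parents of N12: N2, N3, N5, N8.
Ch(N12) = {N14, N15}.
For each child, the remaining parents (spouses of N12):
  parents(N14) \ {N12} = {N3, N4, N6}.
  parents(N15) \ {N12} = {N2, N3, N10, N11}.
MB(N12) = {N2, N3, N4, N5, N6, N8, N10, N11, N14, N15}, which has 10 nodes.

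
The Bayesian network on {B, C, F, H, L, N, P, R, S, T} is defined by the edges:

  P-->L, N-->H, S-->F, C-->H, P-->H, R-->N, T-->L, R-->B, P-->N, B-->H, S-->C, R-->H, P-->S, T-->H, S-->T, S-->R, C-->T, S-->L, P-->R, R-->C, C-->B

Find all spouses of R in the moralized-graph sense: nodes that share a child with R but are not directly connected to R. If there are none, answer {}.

{T}

Children of R: B, C, H, N.
  C also has parent S.
  N also has parent P.
  B's other parent is C.
  H also has parents B, C, N, P, T.
Excluding nodes already adjacent to R (B, C, H, N, P, S), the co-parent-only contribution is {T}.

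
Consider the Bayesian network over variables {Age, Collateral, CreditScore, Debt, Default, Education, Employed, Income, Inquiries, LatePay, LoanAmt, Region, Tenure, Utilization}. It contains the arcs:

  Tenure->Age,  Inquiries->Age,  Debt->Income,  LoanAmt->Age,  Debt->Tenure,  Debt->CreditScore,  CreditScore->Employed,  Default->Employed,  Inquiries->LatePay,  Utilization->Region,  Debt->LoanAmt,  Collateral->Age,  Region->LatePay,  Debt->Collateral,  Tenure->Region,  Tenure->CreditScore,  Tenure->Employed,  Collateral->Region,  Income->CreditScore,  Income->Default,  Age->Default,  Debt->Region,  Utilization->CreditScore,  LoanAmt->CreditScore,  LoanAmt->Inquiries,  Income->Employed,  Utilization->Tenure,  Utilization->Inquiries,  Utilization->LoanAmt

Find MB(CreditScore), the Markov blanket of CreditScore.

Recall MB(v) = parents ∪ children ∪ spouses, where spouses are the other parents of v's children.
Parents of CreditScore: Debt, Income, LoanAmt, Tenure, Utilization.
CreditScore has child Employed.
Co-parents of CreditScore (other parents of its children):
  Employed also has parents Default, Income, Tenure.
So the Markov blanket of CreditScore is {Debt, Default, Employed, Income, LoanAmt, Tenure, Utilization}.

{Debt, Default, Employed, Income, LoanAmt, Tenure, Utilization}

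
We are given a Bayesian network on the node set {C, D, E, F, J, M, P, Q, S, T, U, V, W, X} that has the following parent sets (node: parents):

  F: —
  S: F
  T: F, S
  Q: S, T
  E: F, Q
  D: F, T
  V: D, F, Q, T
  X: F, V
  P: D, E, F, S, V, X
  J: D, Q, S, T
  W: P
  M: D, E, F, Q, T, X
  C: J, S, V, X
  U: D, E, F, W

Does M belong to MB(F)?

M is a child of F.
So M ∈ MB(F).

Yes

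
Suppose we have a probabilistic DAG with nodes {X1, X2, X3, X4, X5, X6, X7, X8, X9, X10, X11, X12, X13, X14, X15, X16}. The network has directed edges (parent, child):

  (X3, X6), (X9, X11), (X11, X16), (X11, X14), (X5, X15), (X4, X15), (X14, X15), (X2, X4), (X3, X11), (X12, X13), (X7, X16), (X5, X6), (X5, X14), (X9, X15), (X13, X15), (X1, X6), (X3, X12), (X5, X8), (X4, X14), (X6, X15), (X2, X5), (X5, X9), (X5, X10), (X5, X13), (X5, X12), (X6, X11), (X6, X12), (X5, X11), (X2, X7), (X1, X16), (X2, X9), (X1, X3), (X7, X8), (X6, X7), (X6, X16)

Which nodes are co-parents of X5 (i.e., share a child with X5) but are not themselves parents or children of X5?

{X1, X3, X4, X7}

Children of X5: X6, X8, X9, X10, X11, X12, X13, X14, X15.
  X6: X1, X3
  X8: X7
  X9: X2
  X10: —
  X11: X3, X6, X9
  X12: X3, X6
  X13: X12
  X14: X4, X11
  X15: X4, X6, X9, X13, X14
Excluding nodes already adjacent to X5 (X2, X6, X8, X9, X10, X11, X12, X13, X14, X15), the co-parent-only contribution is {X1, X3, X4, X7}.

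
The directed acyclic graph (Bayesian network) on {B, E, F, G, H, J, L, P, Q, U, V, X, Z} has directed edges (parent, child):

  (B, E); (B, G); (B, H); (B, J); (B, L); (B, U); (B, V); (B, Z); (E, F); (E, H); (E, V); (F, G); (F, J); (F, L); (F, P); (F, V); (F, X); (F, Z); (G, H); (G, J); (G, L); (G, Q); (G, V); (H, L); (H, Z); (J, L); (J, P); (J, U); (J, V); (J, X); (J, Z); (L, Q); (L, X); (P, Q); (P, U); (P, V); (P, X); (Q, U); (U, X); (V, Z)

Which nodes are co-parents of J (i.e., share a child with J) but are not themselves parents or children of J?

Children of J: L, P, U, V, X, Z.
  L also has parents B, F, G, H.
  P's other parent is F.
  U also has parents B, P, Q.
  V also has parents B, E, F, G, P.
  parents(X) \ {J} = {F, L, P, U}.
  parents(Z) \ {J} = {B, F, H, V}.
Excluding nodes already adjacent to J (B, F, G, L, P, U, V, X, Z), the co-parent-only contribution is {E, H, Q}.

{E, H, Q}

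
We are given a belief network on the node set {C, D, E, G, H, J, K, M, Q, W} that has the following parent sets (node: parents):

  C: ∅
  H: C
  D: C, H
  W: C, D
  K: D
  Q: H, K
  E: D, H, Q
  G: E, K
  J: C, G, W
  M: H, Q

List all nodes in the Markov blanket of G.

Recall MB(v) = parents ∪ children ∪ spouses, where spouses are the other parents of v's children.
G has parents E, K.
Ch(G) = {J}.
Co-parents of G (other parents of its children):
  J's other parents are C, W.
Union: {E, K} ∪ {J} ∪ {C, W} = {C, E, J, K, W}.

{C, E, J, K, W}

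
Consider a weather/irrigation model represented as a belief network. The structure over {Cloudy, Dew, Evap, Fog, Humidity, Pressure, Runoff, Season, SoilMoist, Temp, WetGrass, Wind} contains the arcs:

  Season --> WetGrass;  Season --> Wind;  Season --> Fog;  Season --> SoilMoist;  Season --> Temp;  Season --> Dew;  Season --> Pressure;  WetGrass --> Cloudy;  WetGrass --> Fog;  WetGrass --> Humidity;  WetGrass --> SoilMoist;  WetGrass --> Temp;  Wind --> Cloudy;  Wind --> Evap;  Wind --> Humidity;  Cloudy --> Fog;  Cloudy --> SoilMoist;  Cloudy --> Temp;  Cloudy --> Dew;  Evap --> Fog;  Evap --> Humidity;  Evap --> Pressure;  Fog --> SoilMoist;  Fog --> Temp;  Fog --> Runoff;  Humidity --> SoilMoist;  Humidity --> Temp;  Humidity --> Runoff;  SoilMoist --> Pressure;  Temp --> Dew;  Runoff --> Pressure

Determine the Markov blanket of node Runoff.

{Evap, Fog, Humidity, Pressure, Season, SoilMoist}

Recall MB(v) = parents ∪ children ∪ spouses, where spouses are the other parents of v's children.
Parents of Runoff: Fog, Humidity.
Runoff has child Pressure.
For each child, the remaining parents (spouses of Runoff):
  Pressure: Evap, Season, SoilMoist
MB(Runoff) = {Evap, Fog, Humidity, Pressure, Season, SoilMoist}.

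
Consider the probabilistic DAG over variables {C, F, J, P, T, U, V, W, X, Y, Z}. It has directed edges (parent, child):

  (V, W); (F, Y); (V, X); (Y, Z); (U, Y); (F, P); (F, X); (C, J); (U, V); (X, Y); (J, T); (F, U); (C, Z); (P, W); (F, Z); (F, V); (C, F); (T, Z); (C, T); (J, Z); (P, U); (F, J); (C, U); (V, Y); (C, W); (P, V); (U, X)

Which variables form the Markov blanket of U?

A node's Markov blanket = Pa ∪ Ch ∪ (parents of Ch other than the node itself).
U has parents C, F, P.
Ch(U) = {V, X, Y}.
Co-parents of U (other parents of its children):
  V's other parents are F, P.
  parents(X) \ {U} = {F, V}.
  parents(Y) \ {U} = {F, V, X}.
Taking the union gives {C, F, P, V, X, Y}.

{C, F, P, V, X, Y}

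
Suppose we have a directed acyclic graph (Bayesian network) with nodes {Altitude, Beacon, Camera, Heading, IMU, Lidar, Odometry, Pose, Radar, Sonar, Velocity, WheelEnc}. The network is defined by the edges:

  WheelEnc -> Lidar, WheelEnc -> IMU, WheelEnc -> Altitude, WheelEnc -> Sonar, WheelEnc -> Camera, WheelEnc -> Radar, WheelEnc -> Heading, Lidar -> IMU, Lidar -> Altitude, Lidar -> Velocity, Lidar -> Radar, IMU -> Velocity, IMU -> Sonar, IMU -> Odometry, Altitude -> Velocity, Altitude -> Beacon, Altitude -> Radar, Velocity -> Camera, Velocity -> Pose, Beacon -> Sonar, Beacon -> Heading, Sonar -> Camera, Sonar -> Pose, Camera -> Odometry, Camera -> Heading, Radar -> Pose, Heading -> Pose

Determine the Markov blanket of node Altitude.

{Beacon, IMU, Lidar, Radar, Velocity, WheelEnc}

Altitude has parents Lidar, WheelEnc.
Children of Altitude: Beacon, Radar, Velocity.
For each child, the remaining parents (spouses of Altitude):
  Velocity: IMU, Lidar
  Beacon: —
  Radar: Lidar, WheelEnc
MB(Altitude) = {Beacon, IMU, Lidar, Radar, Velocity, WheelEnc}.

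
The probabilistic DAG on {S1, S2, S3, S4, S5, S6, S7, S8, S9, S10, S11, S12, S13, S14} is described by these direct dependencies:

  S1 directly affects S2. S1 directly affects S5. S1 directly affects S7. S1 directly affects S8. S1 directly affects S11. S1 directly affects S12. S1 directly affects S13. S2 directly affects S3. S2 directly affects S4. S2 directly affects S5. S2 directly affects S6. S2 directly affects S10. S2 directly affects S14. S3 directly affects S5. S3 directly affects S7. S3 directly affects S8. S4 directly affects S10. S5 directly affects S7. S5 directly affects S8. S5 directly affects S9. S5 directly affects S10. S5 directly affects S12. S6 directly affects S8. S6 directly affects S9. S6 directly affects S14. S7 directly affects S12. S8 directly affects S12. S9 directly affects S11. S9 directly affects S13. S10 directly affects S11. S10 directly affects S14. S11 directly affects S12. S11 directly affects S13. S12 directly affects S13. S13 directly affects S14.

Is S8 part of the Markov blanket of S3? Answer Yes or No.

S8 is a child of S3.
So S8 ∈ MB(S3).

Yes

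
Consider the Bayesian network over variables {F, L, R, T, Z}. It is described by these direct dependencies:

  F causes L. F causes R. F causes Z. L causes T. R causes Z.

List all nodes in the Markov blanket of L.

{F, T}

Pa(L) = {F}.
Ch(L) = {T}.
Parents of each child, excluding L:
  T has no other parent.
So the Markov blanket of L is {F, T}.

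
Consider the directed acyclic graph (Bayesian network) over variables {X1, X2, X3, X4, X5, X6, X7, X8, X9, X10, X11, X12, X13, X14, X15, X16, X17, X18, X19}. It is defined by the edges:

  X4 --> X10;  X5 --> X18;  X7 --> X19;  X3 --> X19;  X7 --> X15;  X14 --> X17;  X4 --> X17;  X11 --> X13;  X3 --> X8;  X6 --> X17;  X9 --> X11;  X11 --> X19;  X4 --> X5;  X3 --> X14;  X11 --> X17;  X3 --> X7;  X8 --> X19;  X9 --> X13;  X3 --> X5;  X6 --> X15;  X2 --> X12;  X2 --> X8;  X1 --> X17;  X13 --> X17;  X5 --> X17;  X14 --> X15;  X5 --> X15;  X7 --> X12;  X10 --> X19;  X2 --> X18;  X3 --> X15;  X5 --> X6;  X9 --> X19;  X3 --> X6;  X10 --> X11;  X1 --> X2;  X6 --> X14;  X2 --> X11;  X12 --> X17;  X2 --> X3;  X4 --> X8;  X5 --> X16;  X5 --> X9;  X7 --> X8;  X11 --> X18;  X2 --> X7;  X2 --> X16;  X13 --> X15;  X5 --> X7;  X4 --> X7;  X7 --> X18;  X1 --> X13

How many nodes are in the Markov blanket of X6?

The Markov blanket of a node is its parents, its children, and the other parents of its children.
X6's parents: X3, X5.
X6 has children X14, X15, X17.
Other parents of X6's children:
  parents(X14) \ {X6} = {X3}.
  X15 also has parents X3, X5, X7, X13, X14.
  X17's other parents are X1, X4, X5, X11, X12, X13, X14.
MB(X6) = {X1, X3, X4, X5, X7, X11, X12, X13, X14, X15, X17}, which has 11 nodes.

11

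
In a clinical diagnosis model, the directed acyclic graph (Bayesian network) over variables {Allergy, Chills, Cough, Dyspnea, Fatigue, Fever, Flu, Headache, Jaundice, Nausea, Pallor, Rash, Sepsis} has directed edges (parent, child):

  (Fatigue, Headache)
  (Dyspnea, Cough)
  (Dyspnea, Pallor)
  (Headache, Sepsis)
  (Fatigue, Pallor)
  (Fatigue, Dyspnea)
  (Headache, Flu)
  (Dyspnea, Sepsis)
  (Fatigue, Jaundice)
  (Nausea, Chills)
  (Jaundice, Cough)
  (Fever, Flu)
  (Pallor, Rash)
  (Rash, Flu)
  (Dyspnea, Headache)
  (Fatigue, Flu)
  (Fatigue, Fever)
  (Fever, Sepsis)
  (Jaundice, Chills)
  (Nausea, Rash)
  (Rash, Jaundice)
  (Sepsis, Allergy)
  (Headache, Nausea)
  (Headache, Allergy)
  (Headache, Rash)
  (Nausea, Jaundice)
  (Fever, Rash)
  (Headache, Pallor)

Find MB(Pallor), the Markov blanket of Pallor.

A node's Markov blanket = Pa ∪ Ch ∪ (parents of Ch other than the node itself).
Pallor's parents: Dyspnea, Fatigue, Headache.
Pallor has child Rash.
Parents of each child, excluding Pallor:
  parents(Rash) \ {Pallor} = {Fever, Headache, Nausea}.
Union: {Dyspnea, Fatigue, Headache} ∪ {Rash} ∪ {Fever, Headache, Nausea} = {Dyspnea, Fatigue, Fever, Headache, Nausea, Rash}.

{Dyspnea, Fatigue, Fever, Headache, Nausea, Rash}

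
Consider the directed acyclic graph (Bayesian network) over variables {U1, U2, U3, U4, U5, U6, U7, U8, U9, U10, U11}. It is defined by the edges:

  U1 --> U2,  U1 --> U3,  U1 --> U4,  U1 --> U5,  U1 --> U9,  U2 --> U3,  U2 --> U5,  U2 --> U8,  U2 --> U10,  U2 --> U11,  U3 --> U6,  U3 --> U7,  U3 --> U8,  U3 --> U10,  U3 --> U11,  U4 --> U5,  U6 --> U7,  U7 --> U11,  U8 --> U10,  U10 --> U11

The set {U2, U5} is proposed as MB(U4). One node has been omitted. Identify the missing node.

The Markov blanket of a node is its parents, its children, and the other parents of its children.
U4's children: U5.
U4's parents: U1.
Other parents of U4's children:
  U5 also has parents U1, U2.
MB(U4) = {U1, U2, U5}.
Comparing with the claimed set, U1 is missing.

U1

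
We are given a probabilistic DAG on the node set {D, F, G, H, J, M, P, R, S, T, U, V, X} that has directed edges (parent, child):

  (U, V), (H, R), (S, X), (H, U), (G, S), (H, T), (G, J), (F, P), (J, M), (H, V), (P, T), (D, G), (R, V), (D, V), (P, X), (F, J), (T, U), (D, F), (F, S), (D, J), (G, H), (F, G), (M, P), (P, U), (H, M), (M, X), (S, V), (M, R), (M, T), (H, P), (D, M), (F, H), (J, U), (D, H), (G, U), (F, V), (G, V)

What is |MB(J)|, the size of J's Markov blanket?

J has parents D, F, G.
J has children M, U.
Other parents of J's children:
  M: D, H
  U: G, H, P, T
MB(J) = {D, F, G, H, M, P, T, U}, which has 8 nodes.

8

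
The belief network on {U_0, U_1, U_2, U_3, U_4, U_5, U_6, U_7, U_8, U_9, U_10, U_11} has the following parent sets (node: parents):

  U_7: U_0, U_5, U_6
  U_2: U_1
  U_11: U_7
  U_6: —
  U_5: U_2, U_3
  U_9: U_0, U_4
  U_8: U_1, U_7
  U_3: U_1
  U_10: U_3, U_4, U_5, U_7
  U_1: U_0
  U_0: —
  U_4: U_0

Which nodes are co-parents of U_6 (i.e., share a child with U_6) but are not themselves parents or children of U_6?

{U_0, U_5}

Children of U_6: U_7.
  U_7's other parents are U_0, U_5.
Excluding nodes already adjacent to U_6 (U_7), the co-parent-only contribution is {U_0, U_5}.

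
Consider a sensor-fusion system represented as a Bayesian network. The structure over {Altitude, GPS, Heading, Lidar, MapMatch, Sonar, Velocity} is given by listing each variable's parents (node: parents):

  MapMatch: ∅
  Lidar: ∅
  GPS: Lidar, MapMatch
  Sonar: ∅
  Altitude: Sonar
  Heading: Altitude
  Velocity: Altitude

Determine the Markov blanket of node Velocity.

The Markov blanket of a node is its parents, its children, and the other parents of its children.
Velocity's parents: Altitude.
Velocity's children: none.
With no children, Velocity has no spouses; the co-parent set is empty.
Union: {Altitude} ∪ {} ∪ {} = {Altitude}.

{Altitude}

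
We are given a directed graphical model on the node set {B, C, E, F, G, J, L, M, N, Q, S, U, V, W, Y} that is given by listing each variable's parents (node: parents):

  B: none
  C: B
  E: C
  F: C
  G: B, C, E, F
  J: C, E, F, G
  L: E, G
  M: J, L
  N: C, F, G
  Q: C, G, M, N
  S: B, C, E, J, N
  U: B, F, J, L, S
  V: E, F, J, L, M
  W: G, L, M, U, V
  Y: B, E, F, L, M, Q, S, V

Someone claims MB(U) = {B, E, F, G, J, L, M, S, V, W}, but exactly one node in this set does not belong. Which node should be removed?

E

U's parents: B, F, J, L, S.
Ch(U) = {W}.
Parents of each child, excluding U:
  W also has parents G, L, M, V.
MB(U) = {B, F, G, J, L, M, S, V, W}.
E is neither a parent, child, nor co-parent of U, so it does not belong.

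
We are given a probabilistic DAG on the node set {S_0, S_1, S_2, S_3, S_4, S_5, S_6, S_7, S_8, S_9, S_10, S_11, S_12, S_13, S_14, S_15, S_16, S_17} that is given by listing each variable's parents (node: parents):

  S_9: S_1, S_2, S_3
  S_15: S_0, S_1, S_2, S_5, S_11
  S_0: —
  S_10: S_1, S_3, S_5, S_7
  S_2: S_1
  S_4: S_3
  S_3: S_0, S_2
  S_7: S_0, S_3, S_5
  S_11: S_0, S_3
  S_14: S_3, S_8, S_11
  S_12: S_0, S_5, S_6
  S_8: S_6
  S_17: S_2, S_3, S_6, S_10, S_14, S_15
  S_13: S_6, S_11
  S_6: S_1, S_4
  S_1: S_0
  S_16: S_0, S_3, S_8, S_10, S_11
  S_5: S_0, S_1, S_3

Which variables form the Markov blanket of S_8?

{S_0, S_3, S_6, S_10, S_11, S_14, S_16}

Pa(S_8) = {S_6}.
Ch(S_8) = {S_14, S_16}.
Parents of each child, excluding S_8:
  S_14: S_3, S_11
  S_16: S_0, S_3, S_10, S_11
So the Markov blanket of S_8 is {S_0, S_3, S_6, S_10, S_11, S_14, S_16}.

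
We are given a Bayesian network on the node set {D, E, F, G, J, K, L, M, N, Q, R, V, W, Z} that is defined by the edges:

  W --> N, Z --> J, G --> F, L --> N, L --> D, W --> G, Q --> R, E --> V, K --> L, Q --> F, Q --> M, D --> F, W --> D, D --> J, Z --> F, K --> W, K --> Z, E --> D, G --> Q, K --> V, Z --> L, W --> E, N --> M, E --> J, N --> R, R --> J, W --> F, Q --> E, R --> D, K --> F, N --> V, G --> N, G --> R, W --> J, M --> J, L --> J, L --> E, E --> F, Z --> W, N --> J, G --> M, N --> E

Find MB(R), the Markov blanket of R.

Pa(R) = {G, N, Q}.
Ch(R) = {D, J}.
Parents of each child, excluding R:
  D also has parents E, L, W.
  parents(J) \ {R} = {D, E, L, M, N, W, Z}.
Union: {G, N, Q} ∪ {D, J} ∪ {D, E, L, M, N, W, Z} = {D, E, G, J, L, M, N, Q, W, Z}.

{D, E, G, J, L, M, N, Q, W, Z}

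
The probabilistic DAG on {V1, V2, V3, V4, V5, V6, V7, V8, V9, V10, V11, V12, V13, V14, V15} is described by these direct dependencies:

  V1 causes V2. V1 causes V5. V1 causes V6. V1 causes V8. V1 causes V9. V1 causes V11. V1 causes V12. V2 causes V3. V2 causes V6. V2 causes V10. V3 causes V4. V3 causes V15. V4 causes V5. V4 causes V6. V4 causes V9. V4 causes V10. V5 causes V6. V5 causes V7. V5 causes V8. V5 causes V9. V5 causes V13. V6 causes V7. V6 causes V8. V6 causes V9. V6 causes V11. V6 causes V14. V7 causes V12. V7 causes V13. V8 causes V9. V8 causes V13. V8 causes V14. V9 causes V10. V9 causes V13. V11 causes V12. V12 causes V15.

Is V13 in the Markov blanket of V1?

No

Recall MB(v) = parents ∪ children ∪ spouses, where spouses are the other parents of v's children.
V1 has children V2, V5, V6, V8, V9, V11, V12.
V1 has no parents.
For each child, the remaining parents (spouses of V1):
  V2 has no other parent.
  V5's other parent is V4.
  V6 also has parents V2, V4, V5.
  V8 also has parents V5, V6.
  V9's other parents are V4, V5, V6, V8.
  V11's other parent is V6.
  V12's other parents are V7, V11.
MB(V1) = {V2, V4, V5, V6, V7, V8, V9, V11, V12}; V13 is not in this set.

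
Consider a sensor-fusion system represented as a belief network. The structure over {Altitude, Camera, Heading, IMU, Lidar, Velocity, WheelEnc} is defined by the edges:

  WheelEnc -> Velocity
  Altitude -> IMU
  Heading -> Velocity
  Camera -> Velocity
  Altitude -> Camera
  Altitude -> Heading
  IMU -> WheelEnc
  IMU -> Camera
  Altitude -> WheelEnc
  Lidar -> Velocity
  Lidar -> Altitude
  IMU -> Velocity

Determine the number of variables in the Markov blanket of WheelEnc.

A node's Markov blanket = Pa ∪ Ch ∪ (parents of Ch other than the node itself).
Pa(WheelEnc) = {Altitude, IMU}.
Children of WheelEnc: Velocity.
Other parents of WheelEnc's children:
  parents(Velocity) \ {WheelEnc} = {Camera, Heading, IMU, Lidar}.
MB(WheelEnc) = {Altitude, Camera, Heading, IMU, Lidar, Velocity}, which has 6 nodes.

6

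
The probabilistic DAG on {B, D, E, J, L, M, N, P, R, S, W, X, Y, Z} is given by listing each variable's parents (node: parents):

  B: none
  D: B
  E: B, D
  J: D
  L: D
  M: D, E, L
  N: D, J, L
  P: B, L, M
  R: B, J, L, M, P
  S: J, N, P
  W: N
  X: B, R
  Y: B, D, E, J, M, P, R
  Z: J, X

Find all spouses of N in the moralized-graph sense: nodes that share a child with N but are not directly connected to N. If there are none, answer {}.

{P}

Children of N: S, W.
  S's other parents are J, P.
  W: no additional parents.
Excluding nodes already adjacent to N (D, J, L, S, W), the co-parent-only contribution is {P}.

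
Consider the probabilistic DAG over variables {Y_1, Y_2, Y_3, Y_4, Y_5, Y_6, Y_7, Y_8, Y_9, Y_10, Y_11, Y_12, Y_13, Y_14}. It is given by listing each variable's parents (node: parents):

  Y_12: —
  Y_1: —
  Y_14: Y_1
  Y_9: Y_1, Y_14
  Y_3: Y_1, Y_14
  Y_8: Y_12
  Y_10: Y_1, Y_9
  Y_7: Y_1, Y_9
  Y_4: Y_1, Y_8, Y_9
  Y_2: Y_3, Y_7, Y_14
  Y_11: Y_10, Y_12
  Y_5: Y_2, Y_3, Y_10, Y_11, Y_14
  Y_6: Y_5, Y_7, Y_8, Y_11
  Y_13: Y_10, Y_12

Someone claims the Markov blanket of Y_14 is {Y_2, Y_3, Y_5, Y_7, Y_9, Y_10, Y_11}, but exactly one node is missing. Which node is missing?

Y_1

By definition, MB(Y_14) is built from Y_14's parents, Y_14's children, and the co-parents of Y_14.
Pa(Y_14) = {Y_1}.
Children of Y_14: Y_2, Y_3, Y_5, Y_9.
For each child, the remaining parents (spouses of Y_14):
  Y_9's other parent is Y_1.
  parents(Y_3) \ {Y_14} = {Y_1}.
  Y_2's other parents are Y_3, Y_7.
  Y_5's other parents are Y_2, Y_3, Y_10, Y_11.
MB(Y_14) = {Y_1, Y_2, Y_3, Y_5, Y_7, Y_9, Y_10, Y_11}.
Comparing with the claimed set, Y_1 is missing.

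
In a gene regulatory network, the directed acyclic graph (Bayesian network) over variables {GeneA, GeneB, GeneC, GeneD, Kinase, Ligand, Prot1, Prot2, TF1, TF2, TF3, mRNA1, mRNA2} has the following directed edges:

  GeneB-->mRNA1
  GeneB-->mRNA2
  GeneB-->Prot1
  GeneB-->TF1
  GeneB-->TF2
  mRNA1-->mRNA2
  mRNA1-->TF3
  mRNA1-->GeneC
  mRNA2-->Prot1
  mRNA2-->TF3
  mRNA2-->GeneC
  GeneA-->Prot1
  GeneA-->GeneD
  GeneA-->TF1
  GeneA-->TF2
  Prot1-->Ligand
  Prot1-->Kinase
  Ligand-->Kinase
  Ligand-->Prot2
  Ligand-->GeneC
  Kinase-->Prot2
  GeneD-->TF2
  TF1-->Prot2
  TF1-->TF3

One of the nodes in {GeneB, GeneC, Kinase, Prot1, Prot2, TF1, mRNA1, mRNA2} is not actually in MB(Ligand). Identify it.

GeneB

Parents of Ligand: Prot1.
Ch(Ligand) = {GeneC, Kinase, Prot2}.
Parents of each child, excluding Ligand:
  parents(Kinase) \ {Ligand} = {Prot1}.
  Prot2 also has parents Kinase, TF1.
  GeneC also has parents mRNA1, mRNA2.
MB(Ligand) = {GeneC, Kinase, Prot1, Prot2, TF1, mRNA1, mRNA2}.
GeneB is neither a parent, child, nor co-parent of Ligand, so it does not belong.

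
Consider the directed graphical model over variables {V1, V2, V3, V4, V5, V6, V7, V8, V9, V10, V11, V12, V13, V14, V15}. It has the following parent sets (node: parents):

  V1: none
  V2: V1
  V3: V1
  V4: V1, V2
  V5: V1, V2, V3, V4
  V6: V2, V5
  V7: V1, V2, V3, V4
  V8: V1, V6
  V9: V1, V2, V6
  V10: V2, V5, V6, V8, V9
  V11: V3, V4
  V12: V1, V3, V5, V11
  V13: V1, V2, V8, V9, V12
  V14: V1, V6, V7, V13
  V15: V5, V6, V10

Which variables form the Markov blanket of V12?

A node's Markov blanket = Pa ∪ Ch ∪ (parents of Ch other than the node itself).
Children of V12: V13.
Pa(V12) = {V1, V3, V5, V11}.
Other parents of V12's children:
  V13's other parents are V1, V2, V8, V9.
MB(V12) = {V1, V2, V3, V5, V8, V9, V11, V13}.

{V1, V2, V3, V5, V8, V9, V11, V13}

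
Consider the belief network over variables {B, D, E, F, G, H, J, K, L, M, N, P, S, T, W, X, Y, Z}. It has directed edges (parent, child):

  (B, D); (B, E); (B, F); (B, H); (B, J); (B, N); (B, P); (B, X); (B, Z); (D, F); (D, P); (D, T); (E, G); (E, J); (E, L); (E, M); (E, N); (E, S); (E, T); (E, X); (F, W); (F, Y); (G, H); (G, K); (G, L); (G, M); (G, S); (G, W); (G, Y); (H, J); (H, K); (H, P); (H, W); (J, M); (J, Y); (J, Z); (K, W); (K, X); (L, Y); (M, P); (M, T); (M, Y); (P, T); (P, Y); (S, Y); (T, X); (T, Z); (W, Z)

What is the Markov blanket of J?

{B, E, F, G, H, L, M, P, S, T, W, Y, Z}

The Markov blanket of a node is its parents, its children, and the other parents of its children.
Children of J: M, Y, Z.
J has parents B, E, H.
Other parents of J's children:
  M: E, G
  Y: F, G, L, M, P, S
  Z: B, T, W
Taking the union gives {B, E, F, G, H, L, M, P, S, T, W, Y, Z}.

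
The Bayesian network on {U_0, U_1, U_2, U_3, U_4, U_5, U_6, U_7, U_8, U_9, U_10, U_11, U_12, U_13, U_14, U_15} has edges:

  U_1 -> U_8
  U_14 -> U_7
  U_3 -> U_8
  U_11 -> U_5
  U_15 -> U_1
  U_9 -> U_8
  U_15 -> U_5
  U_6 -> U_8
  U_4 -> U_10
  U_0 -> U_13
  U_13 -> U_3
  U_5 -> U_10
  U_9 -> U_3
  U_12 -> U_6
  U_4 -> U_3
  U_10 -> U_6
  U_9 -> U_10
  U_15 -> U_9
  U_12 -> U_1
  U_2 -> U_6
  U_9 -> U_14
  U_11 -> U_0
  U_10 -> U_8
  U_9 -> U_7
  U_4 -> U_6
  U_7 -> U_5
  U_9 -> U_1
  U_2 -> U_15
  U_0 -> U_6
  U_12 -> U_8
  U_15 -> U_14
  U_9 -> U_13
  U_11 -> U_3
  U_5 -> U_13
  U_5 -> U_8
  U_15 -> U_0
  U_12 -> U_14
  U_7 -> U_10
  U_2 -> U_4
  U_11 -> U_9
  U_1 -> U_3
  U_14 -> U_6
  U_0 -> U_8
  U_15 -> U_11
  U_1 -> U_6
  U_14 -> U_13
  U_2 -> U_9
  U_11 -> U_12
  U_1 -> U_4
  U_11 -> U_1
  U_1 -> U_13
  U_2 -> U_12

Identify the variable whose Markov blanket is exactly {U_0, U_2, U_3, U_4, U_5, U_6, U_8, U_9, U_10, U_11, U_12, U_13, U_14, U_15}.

U_1

The target node must have every member of {U_0, U_2, U_3, U_4, U_5, U_6, U_8, U_9, U_10, U_11, U_12, U_13, U_14, U_15} as a parent, child, or co-parent, and no others.
Parents of U_1: U_9, U_11, U_12, U_15; children: U_3, U_4, U_6, U_8, U_13; co-parents: U_0, U_2, U_3, U_4, U_5, U_6, U_9, U_10, U_11, U_12, U_13, U_14.
These exactly cover the given set, so the node is U_1.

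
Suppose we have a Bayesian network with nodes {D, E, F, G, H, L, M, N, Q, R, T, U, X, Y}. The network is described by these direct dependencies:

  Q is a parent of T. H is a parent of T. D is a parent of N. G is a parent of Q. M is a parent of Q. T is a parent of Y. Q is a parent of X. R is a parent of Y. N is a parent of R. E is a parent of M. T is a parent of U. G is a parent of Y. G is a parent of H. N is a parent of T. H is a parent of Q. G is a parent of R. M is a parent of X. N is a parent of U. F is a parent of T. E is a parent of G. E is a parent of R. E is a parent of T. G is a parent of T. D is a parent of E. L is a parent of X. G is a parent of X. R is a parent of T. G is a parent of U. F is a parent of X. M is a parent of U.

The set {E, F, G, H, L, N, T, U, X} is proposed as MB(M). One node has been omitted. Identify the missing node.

Q

The Markov blanket of a node is its parents, its children, and the other parents of its children.
M has parent E.
Ch(M) = {Q, U, X}.
Parents of each child, excluding M:
  Q also has parents G, H.
  U's other parents are G, N, T.
  X also has parents F, G, L, Q.
MB(M) = {E, F, G, H, L, N, Q, T, U, X}.
Comparing with the claimed set, Q is missing.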